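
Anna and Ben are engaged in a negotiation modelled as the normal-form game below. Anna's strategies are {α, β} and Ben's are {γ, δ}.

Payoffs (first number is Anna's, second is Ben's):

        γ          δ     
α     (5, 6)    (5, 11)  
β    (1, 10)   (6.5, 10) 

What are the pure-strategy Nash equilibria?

(β, δ)

(α, γ): Ben prefers δ (11 > 6) — not an equilibrium.
(α, δ): Anna prefers β (6.5 > 5) — not an equilibrium.
(β, γ): Anna prefers α (5 > 1) — not an equilibrium.
(β, δ): Anna gets 6.5 ≥ 5 from α, and Ben gets 10 ≥ 10 from γ — Nash equilibrium.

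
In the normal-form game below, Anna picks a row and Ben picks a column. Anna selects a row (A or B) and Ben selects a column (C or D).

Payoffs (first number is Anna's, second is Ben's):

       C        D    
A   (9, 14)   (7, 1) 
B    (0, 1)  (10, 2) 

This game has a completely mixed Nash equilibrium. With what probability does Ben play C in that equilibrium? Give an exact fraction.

Let q be the probability that Ben plays C. In a completely mixed equilibrium, Anna must be indifferent between A and B.
Anna's expected payoff from A is 9q + 7(1−q); from B it is 10(1−q).
Setting these equal: 2q + 7 = −10q + 10, so q = 1/4.

1/4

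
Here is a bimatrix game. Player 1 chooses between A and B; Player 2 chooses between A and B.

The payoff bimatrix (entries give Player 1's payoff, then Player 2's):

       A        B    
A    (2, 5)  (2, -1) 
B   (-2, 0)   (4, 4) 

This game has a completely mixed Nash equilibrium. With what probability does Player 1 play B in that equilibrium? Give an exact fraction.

3/5

Let r be the probability that Player 1 plays A. In a completely mixed equilibrium, Player 2 must be indifferent between A and B.
Player 2's expected payoff from A is 5r; from B it is −r + 4(1−r).
Setting these equal: 5r = −5r + 4, so r = 2/5.
Therefore Player 1 plays B with probability 1 − 2/5 = 3/5.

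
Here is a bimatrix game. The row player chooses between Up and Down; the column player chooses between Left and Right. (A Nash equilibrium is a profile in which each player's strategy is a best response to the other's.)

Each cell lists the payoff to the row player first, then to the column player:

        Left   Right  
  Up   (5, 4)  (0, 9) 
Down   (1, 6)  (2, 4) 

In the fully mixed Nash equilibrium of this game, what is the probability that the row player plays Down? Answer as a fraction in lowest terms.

Let p be the probability that the row player plays Up. In a completely mixed equilibrium, the column player must be indifferent between Left and Right.
The column player's expected payoff from Left is 4p + 6(1−p); from Right it is 9p + 4(1−p).
Setting these equal: −2p + 6 = 5p + 4, so p = 2/7.
Therefore the row player plays Down with probability 1 − 2/7 = 5/7.

5/7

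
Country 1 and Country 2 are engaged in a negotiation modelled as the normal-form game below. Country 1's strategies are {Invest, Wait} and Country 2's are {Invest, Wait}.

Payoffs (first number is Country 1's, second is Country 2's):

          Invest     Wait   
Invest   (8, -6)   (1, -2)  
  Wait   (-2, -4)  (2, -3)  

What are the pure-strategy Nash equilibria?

(Wait, Wait)

(Invest, Invest): Country 2 prefers Wait (-2 > -6) — not an equilibrium.
(Invest, Wait): Country 1 prefers Wait (2 > 1) — not an equilibrium.
(Wait, Invest): Country 1 prefers Invest (8 > -2); Country 2 prefers Wait (-3 > -4) — not an equilibrium.
(Wait, Wait): Country 1 gets 2 ≥ 1 from Invest, and Country 2 gets -3 ≥ -4 from Invest — Nash equilibrium.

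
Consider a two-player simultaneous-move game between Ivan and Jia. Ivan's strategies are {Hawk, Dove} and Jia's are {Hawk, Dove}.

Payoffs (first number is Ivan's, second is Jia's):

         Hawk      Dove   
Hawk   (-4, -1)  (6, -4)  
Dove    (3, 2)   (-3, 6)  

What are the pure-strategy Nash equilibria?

none

(Hawk, Hawk): Ivan prefers Dove (3 > -4) — not an equilibrium.
(Hawk, Dove): Jia prefers Hawk (-1 > -4) — not an equilibrium.
(Dove, Hawk): Jia prefers Dove (6 > 2) — not an equilibrium.
(Dove, Dove): Ivan prefers Hawk (6 > -3) — not an equilibrium.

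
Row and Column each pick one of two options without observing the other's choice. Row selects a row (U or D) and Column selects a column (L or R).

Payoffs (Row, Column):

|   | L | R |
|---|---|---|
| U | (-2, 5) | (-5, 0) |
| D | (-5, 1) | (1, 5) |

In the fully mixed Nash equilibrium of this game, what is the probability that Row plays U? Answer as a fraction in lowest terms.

4/9

Let x be the probability that Row plays U. In a completely mixed equilibrium, Column must be indifferent between L and R.
Column's expected payoff from L is 5x + (1−x); from R it is 5(1−x).
Setting these equal: 4x + 1 = −5x + 5, so x = 4/9.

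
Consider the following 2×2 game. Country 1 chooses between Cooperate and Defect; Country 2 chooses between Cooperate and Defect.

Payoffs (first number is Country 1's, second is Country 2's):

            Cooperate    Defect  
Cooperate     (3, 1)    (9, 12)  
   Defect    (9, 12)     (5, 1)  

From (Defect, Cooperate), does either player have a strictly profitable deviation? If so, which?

Neither

Country 1 at (Defect, Cooperate) earns 9; deviating to Cooperate yields 3 — not better.
Country 2 earns 12; deviating to Defect yields 1 — not better.
Neither player can strictly improve; the profile is a Nash equilibrium.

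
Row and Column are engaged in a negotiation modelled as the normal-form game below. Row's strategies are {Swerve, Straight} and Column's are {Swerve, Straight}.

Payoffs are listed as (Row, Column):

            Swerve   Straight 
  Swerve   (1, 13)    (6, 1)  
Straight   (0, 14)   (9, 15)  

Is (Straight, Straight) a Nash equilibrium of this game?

Yes

At (Straight, Straight), Row earns 9; switching to Swerve would give 6, so Row has no profitable deviation.
Column earns 15; switching to Swerve would give 14, so Column has no profitable deviation.
Neither player can gain by a unilateral deviation, so this profile is a Nash equilibrium.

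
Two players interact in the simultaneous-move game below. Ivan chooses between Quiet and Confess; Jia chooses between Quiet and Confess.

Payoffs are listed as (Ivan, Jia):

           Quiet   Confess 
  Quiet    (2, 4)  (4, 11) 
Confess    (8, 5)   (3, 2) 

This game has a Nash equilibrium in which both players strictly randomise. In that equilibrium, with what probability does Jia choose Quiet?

1/7

Let y be the probability that Jia plays Quiet. In a completely mixed equilibrium, Ivan must be indifferent between Quiet and Confess.
Ivan's expected payoff from Quiet is 2y + 4(1−y); from Confess it is 8y + 3(1−y).
Setting these equal: −2y + 4 = 5y + 3, so y = 1/7.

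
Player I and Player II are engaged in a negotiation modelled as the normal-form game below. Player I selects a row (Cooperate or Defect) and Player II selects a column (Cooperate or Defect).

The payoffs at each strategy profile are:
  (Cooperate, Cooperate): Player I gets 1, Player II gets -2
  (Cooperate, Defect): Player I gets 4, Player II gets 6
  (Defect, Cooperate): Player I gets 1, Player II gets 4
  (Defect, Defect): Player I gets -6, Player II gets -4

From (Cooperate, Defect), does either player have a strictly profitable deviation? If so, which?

Neither

Player I at (Cooperate, Defect) earns 4; deviating to Defect yields -6 — not better.
Player II earns 6; deviating to Cooperate yields -2 — not better.
Neither player can strictly improve; the profile is a Nash equilibrium.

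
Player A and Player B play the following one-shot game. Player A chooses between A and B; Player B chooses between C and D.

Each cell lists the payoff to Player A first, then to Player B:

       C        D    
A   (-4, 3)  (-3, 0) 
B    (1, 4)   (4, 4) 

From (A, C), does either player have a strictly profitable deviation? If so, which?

Player A at (A, C) earns -4; deviating to B yields 1 — a strict improvement.
Player B earns 3; deviating to D yields 0 — not better.
Only Player A has a strictly profitable deviation.

Player A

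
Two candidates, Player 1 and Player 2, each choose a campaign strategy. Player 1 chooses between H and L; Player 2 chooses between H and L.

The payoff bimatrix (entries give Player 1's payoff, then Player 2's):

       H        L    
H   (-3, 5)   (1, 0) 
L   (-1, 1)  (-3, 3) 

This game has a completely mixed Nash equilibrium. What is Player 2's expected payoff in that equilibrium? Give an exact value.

First find x, the probability Player 1 plays H, from Player 2's indifference between H and L: 5x + (1−x) = 3(1−x), giving x = 2/7.
Since Player 2 is indifferent in equilibrium, Player 2's expected payoff equals the payoff from either column against (2/7, 5/7). Using H: 5(2/7) + (5/7) = 15/7.

15/7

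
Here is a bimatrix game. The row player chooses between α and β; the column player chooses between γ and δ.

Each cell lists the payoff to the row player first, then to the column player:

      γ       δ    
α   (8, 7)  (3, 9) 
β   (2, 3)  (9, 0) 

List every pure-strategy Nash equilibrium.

none

(α, γ): the column player prefers δ (9 > 7) — not an equilibrium.
(α, δ): the row player prefers β (9 > 3) — not an equilibrium.
(β, γ): the row player prefers α (8 > 2) — not an equilibrium.
(β, δ): the column player prefers γ (3 > 0) — not an equilibrium.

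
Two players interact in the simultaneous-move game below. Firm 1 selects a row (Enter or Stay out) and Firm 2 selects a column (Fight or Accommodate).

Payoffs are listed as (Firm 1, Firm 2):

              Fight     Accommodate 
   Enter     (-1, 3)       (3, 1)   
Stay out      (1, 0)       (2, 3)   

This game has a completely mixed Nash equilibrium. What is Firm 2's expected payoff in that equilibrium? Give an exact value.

First find x, the probability Firm 1 plays Enter, from Firm 2's indifference between Fight and Accommodate: 3x = x + 3(1−x), giving x = 3/5.
Since Firm 2 is indifferent in equilibrium, Firm 2's expected payoff equals the payoff from either column against (3/5, 2/5). Using Fight: 3(3/5) = 9/5.

9/5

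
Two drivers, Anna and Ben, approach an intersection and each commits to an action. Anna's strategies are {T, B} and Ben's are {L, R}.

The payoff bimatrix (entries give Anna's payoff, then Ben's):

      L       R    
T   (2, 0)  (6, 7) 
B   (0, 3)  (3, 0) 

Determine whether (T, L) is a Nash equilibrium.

At (T, L), Anna earns 2; switching to B would give 0, so Anna has no profitable deviation.
Ben earns 0; switching to R would give 7, so Ben would deviate.
Since at least one player can profitably deviate, this is not a Nash equilibrium.

No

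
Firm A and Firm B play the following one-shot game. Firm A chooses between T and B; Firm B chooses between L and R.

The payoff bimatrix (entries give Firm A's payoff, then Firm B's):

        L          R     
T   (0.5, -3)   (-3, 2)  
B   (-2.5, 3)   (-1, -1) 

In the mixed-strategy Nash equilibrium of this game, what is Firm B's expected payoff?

1/3

First find p, the probability Firm A plays T, from Firm B's indifference between L and R: −3p + 3(1−p) = 2p − (1−p), giving p = 4/9.
Since Firm B is indifferent in equilibrium, Firm B's expected payoff equals the payoff from either column against (4/9, 5/9). Using L: −3(4/9) + 3(5/9) = 1/3.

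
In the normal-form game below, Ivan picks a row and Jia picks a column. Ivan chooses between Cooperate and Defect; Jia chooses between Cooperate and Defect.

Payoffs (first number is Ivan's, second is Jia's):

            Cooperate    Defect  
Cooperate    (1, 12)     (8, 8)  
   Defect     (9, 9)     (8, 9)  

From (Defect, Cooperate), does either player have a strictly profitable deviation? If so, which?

Neither

Ivan at (Defect, Cooperate) earns 9; deviating to Cooperate yields 1 — not better.
Jia earns 9; deviating to Defect yields 9 — not better.
Neither player can strictly improve; the profile is a Nash equilibrium.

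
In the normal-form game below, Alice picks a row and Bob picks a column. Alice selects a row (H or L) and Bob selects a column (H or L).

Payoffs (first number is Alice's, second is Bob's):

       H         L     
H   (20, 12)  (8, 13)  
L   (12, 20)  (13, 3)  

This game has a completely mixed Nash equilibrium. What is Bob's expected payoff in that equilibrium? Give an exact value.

First find p, the probability Alice plays H, from Bob's indifference between H and L: 12p + 20(1−p) = 13p + 3(1−p), giving p = 17/18.
Since Bob is indifferent in equilibrium, Bob's expected payoff equals the payoff from either column against (17/18, 1/18). Using H: 12(17/18) + 20(1/18) = 112/9.

112/9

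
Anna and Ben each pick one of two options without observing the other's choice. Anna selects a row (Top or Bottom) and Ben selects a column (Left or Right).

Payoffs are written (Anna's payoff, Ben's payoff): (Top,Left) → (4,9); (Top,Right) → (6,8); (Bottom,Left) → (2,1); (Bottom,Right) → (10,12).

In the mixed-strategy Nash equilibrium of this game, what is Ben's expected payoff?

25/3

First find p, the probability Anna plays Top, from Ben's indifference between Left and Right: 9p + (1−p) = 8p + 12(1−p), giving p = 11/12.
Since Ben is indifferent in equilibrium, Ben's expected payoff equals the payoff from either column against (11/12, 1/12). Using Left: 9(11/12) + (1/12) = 25/3.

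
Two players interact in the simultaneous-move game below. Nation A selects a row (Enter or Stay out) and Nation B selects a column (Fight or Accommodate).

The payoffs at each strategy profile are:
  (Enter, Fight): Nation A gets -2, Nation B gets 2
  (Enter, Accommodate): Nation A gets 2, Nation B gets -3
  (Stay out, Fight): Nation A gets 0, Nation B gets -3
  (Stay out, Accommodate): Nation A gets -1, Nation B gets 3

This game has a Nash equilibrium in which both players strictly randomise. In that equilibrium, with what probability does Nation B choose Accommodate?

Let c be the probability that Nation B plays Fight. In a completely mixed equilibrium, Nation A must be indifferent between Enter and Stay out.
Nation A's expected payoff from Enter is −2c + 2(1−c); from Stay out it is −(1−c).
Setting these equal: −4c + 2 = c − 1, so c = 3/5.
Therefore Nation B plays Accommodate with probability 1 − 3/5 = 2/5.

2/5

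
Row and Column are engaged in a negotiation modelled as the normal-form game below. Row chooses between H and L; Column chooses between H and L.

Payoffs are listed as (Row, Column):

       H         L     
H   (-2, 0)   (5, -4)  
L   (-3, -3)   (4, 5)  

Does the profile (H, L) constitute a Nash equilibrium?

No

At (H, L), Row earns 5; switching to L would give 4, so Row has no profitable deviation.
Column earns -4; switching to H would give 0, so Column would deviate.
Since at least one player can profitably deviate, this is not a Nash equilibrium.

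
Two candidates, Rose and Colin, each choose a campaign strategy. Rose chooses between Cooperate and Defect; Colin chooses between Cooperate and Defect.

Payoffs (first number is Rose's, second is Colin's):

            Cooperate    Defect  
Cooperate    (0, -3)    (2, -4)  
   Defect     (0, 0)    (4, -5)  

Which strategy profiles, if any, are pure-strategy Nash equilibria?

(Cooperate, Cooperate) and (Defect, Cooperate)

(Cooperate, Cooperate): Rose gets 0 ≥ 0 from Defect, and Colin gets -3 ≥ -4 from Defect — Nash equilibrium.
(Cooperate, Defect): Rose prefers Defect (4 > 2); Colin prefers Cooperate (-3 > -4) — not an equilibrium.
(Defect, Cooperate): Rose gets 0 ≥ 0 from Cooperate, and Colin gets 0 ≥ -5 from Defect — Nash equilibrium.
(Defect, Defect): Colin prefers Cooperate (0 > -5) — not an equilibrium.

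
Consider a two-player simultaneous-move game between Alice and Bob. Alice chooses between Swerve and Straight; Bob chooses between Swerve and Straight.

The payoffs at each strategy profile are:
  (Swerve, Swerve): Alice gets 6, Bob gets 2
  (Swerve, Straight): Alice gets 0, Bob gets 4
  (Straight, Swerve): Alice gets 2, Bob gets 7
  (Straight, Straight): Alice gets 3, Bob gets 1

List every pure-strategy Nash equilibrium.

none

(Swerve, Swerve): Bob prefers Straight (4 > 2) — not an equilibrium.
(Swerve, Straight): Alice prefers Straight (3 > 0) — not an equilibrium.
(Straight, Swerve): Alice prefers Swerve (6 > 2) — not an equilibrium.
(Straight, Straight): Bob prefers Swerve (7 > 1) — not an equilibrium.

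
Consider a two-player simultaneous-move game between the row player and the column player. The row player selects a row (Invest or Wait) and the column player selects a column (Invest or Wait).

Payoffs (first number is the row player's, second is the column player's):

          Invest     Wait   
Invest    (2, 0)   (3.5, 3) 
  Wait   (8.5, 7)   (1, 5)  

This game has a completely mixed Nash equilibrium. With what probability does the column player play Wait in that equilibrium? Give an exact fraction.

13/18

Let y be the probability that the column player plays Invest. In a completely mixed equilibrium, the row player must be indifferent between Invest and Wait.
The row player's expected payoff from Invest is 2y + 3.5(1−y); from Wait it is 8.5y + (1−y).
Setting these equal: −1.5y + 3.5 = 7.5y + 1, so y = 5/18.
Therefore the column player plays Wait with probability 1 − 5/18 = 13/18.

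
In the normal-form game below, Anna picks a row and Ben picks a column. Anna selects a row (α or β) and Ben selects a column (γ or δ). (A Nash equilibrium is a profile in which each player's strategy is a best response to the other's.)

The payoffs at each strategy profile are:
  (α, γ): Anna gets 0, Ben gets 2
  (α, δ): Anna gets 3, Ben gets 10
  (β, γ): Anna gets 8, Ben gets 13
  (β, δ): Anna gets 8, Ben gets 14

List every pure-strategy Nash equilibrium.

(β, δ)

(α, γ): Anna prefers β (8 > 0); Ben prefers δ (10 > 2) — not an equilibrium.
(α, δ): Anna prefers β (8 > 3) — not an equilibrium.
(β, γ): Ben prefers δ (14 > 13) — not an equilibrium.
(β, δ): Anna gets 8 ≥ 3 from α, and Ben gets 14 ≥ 13 from γ — Nash equilibrium.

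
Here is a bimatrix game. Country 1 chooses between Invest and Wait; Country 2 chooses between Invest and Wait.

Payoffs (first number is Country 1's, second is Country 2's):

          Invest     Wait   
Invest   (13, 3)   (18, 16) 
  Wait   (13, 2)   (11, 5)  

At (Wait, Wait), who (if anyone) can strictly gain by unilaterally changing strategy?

Country 1

Country 1 at (Wait, Wait) earns 11; deviating to Invest yields 18 — a strict improvement.
Country 2 earns 5; deviating to Invest yields 2 — not better.
Only Country 1 has a strictly profitable deviation.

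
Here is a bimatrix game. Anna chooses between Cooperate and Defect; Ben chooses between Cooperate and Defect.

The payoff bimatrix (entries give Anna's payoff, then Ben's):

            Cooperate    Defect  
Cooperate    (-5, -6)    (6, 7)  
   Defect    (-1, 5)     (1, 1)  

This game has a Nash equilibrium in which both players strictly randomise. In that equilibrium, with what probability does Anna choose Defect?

Let p be the probability that Anna plays Cooperate. In a completely mixed equilibrium, Ben must be indifferent between Cooperate and Defect.
Ben's expected payoff from Cooperate is −6p + 5(1−p); from Defect it is 7p + (1−p).
Setting these equal: −11p + 5 = 6p + 1, so p = 4/17.
Therefore Anna plays Defect with probability 1 − 4/17 = 13/17.

13/17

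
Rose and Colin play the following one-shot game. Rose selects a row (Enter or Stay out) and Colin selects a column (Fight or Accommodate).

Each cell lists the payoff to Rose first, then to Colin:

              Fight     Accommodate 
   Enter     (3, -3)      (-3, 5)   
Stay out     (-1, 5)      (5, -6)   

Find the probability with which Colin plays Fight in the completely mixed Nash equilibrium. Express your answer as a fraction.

Let y be the probability that Colin plays Fight. In a completely mixed equilibrium, Rose must be indifferent between Enter and Stay out.
Rose's expected payoff from Enter is 3y − 3(1−y); from Stay out it is −y + 5(1−y).
Setting these equal: 6y − 3 = −6y + 5, so y = 2/3.

2/3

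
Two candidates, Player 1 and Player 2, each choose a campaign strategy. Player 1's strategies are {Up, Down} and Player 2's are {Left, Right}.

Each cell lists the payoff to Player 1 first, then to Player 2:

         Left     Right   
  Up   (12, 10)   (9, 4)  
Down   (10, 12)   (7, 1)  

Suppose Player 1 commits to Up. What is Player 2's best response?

Left

Against Up, Player 2 earns 10 from Left and 4 from Right.
So Left is the best response.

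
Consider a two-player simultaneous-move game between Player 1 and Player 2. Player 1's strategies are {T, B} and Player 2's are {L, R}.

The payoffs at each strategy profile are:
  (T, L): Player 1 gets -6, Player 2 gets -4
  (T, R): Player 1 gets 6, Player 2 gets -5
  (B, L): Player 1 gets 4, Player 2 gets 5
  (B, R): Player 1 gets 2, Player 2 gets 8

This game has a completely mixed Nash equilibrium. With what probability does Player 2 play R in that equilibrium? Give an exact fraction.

5/7

Let c be the probability that Player 2 plays L. In a completely mixed equilibrium, Player 1 must be indifferent between T and B.
Player 1's expected payoff from T is −6c + 6(1−c); from B it is 4c + 2(1−c).
Setting these equal: −12c + 6 = 2c + 2, so c = 2/7.
Therefore Player 2 plays R with probability 1 − 2/7 = 5/7.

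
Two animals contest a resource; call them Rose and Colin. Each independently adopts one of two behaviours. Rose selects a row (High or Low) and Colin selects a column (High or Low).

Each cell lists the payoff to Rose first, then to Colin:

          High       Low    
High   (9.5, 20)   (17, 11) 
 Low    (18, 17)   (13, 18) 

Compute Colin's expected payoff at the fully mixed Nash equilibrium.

First find x, the probability Rose plays High, from Colin's indifference between High and Low: 20x + 17(1−x) = 11x + 18(1−x), giving x = 1/10.
Since Colin is indifferent in equilibrium, Colin's expected payoff equals the payoff from either column against (1/10, 9/10). Using High: 20(1/10) + 17(9/10) = 173/10.

173/10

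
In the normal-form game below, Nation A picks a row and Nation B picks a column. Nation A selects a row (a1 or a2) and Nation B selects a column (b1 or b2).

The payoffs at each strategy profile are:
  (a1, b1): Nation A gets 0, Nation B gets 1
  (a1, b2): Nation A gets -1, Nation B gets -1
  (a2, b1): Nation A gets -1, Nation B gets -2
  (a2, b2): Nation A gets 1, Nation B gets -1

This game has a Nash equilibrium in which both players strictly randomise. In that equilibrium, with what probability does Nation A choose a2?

Let p be the probability that Nation A plays a1. In a completely mixed equilibrium, Nation B must be indifferent between b1 and b2.
Nation B's expected payoff from b1 is p − 2(1−p); from b2 it is −p − (1−p).
Setting these equal: 3p − 2 = -1, so p = 1/3.
Therefore Nation A plays a2 with probability 1 − 1/3 = 2/3.

2/3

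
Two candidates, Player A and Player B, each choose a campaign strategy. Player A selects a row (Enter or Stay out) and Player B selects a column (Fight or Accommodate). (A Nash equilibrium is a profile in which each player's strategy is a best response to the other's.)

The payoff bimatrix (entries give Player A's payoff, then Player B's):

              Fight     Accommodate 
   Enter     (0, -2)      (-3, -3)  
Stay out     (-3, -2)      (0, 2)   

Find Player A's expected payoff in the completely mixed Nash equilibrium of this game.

First find q, the probability Player B plays Fight, from Player A's indifference between Enter and Stay out: −3(1−q) = −3q, giving q = 1/2.
Since Player A is indifferent in equilibrium, Player A's expected payoff equals the payoff from either row against (1/2, 1/2). Using Enter: −3(1/2) = -3/2.

-3/2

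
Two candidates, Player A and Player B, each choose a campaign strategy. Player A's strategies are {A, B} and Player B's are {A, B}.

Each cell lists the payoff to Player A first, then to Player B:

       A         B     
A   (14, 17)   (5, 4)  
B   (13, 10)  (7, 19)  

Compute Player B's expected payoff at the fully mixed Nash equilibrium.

First find x, the probability Player A plays A, from Player B's indifference between A and B: 17x + 10(1−x) = 4x + 19(1−x), giving x = 9/22.
Since Player B is indifferent in equilibrium, Player B's expected payoff equals the payoff from either column against (9/22, 13/22). Using A: 17(9/22) + 10(13/22) = 283/22.

283/22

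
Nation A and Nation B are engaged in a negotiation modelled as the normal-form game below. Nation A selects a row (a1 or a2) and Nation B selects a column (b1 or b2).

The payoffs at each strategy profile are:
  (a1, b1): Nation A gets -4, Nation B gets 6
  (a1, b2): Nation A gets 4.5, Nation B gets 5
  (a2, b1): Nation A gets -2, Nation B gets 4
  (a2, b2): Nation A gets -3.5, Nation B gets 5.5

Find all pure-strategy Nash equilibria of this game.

none

(a1, b1): Nation A prefers a2 (-2 > -4) — not an equilibrium.
(a1, b2): Nation B prefers b1 (6 > 5) — not an equilibrium.
(a2, b1): Nation B prefers b2 (5.5 > 4) — not an equilibrium.
(a2, b2): Nation A prefers a1 (4.5 > -3.5) — not an equilibrium.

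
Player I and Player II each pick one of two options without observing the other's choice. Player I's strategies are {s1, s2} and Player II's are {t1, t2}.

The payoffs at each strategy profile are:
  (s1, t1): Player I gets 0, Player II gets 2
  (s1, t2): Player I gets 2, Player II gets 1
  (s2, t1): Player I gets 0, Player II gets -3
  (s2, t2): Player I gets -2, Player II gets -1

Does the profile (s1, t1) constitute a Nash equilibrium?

Yes

At (s1, t1), Player I earns 0; switching to s2 would give 0, so Player I has no profitable deviation.
Player II earns 2; switching to t2 would give 1, so Player II has no profitable deviation.
Neither player can gain by a unilateral deviation, so this profile is a Nash equilibrium.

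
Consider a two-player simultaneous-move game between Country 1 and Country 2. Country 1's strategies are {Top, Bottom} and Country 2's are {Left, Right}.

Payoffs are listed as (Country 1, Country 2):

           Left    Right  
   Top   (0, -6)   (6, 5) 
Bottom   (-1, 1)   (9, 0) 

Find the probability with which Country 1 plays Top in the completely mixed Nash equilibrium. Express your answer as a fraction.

Let r be the probability that Country 1 plays Top. In a completely mixed equilibrium, Country 2 must be indifferent between Left and Right.
Country 2's expected payoff from Left is −6r + (1−r); from Right it is 5r.
Setting these equal: −7r + 1 = 5r, so r = 1/12.

1/12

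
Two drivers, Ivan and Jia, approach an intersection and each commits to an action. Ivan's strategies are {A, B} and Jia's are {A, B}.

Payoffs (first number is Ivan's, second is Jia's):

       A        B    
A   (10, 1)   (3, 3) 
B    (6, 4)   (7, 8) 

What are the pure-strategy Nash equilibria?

(B, B)

(A, A): Jia prefers B (3 > 1) — not an equilibrium.
(A, B): Ivan prefers B (7 > 3) — not an equilibrium.
(B, A): Ivan prefers A (10 > 6); Jia prefers B (8 > 4) — not an equilibrium.
(B, B): Ivan gets 7 ≥ 3 from A, and Jia gets 8 ≥ 4 from A — Nash equilibrium.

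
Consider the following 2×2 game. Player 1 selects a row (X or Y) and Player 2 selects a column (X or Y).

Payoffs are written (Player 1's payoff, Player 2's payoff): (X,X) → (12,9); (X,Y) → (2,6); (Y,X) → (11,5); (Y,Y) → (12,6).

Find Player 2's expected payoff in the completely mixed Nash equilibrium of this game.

First find p, the probability Player 1 plays X, from Player 2's indifference between X and Y: 9p + 5(1−p) = 6p + 6(1−p), giving p = 1/4.
Since Player 2 is indifferent in equilibrium, Player 2's expected payoff equals the payoff from either column against (1/4, 3/4). Using X: 9(1/4) + 5(3/4) = 6.

6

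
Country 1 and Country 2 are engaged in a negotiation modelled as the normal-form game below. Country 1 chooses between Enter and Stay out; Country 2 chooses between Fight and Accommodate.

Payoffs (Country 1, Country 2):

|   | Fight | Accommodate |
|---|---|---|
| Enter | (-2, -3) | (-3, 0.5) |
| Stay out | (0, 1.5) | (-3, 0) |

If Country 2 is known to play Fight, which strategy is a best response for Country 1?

Against Fight, Country 1 earns -2 from Enter and 0 from Stay out.
So Stay out is the best response.

Stay out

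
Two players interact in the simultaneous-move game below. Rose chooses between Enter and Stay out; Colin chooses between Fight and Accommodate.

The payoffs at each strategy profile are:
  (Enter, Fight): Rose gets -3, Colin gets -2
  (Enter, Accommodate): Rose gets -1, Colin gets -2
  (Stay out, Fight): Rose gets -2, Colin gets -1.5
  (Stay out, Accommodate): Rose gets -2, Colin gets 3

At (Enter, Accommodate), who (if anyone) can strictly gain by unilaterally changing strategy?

Neither

Rose at (Enter, Accommodate) earns -1; deviating to Stay out yields -2 — not better.
Colin earns -2; deviating to Fight yields -2 — not better.
Neither player can strictly improve; the profile is a Nash equilibrium.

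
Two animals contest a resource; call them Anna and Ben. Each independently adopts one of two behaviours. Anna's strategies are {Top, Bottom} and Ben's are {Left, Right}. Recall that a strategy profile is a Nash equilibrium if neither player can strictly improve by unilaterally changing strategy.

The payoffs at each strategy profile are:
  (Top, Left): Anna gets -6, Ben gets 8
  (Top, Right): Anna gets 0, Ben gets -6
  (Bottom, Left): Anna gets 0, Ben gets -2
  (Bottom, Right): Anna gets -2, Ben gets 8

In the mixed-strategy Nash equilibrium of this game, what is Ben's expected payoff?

13/6

First find p, the probability Anna plays Top, from Ben's indifference between Left and Right: 8p − 2(1−p) = −6p + 8(1−p), giving p = 5/12.
Since Ben is indifferent in equilibrium, Ben's expected payoff equals the payoff from either column against (5/12, 7/12). Using Left: 8(5/12) − 2(7/12) = 13/6.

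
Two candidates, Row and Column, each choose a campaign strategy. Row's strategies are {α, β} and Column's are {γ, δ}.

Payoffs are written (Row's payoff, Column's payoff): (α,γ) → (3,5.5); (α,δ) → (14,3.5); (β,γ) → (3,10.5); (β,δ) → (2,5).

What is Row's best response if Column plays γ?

Against γ, Row earns 3 from α and 3 from β.
So either strategy is a best response.

either — both α and β are best responses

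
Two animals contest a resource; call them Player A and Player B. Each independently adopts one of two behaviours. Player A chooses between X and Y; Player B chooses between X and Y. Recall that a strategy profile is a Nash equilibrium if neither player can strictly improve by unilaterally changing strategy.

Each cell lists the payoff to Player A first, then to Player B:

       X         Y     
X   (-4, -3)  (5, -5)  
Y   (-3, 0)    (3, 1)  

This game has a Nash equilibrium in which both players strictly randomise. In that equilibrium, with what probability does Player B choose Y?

Let y be the probability that Player B plays X. In a completely mixed equilibrium, Player A must be indifferent between X and Y.
Player A's expected payoff from X is −4y + 5(1−y); from Y it is −3y + 3(1−y).
Setting these equal: −9y + 5 = −6y + 3, so y = 2/3.
Therefore Player B plays Y with probability 1 − 2/3 = 1/3.

1/3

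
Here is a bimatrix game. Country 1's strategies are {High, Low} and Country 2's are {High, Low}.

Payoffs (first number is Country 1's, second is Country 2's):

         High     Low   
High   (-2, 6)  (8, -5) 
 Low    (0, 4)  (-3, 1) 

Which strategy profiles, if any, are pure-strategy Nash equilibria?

(Low, High)

(High, High): Country 1 prefers Low (0 > -2) — not an equilibrium.
(High, Low): Country 2 prefers High (6 > -5) — not an equilibrium.
(Low, High): Country 1 gets 0 ≥ -2 from High, and Country 2 gets 4 ≥ 1 from Low — Nash equilibrium.
(Low, Low): Country 1 prefers High (8 > -3); Country 2 prefers High (4 > 1) — not an equilibrium.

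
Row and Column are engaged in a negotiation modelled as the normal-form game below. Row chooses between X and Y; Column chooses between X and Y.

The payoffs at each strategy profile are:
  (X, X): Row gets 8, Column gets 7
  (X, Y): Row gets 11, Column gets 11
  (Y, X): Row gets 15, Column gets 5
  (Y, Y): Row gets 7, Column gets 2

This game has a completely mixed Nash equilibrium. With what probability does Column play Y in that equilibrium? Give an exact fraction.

7/11

Let y be the probability that Column plays X. In a completely mixed equilibrium, Row must be indifferent between X and Y.
Row's expected payoff from X is 8y + 11(1−y); from Y it is 15y + 7(1−y).
Setting these equal: −3y + 11 = 8y + 7, so y = 4/11.
Therefore Column plays Y with probability 1 − 4/11 = 7/11.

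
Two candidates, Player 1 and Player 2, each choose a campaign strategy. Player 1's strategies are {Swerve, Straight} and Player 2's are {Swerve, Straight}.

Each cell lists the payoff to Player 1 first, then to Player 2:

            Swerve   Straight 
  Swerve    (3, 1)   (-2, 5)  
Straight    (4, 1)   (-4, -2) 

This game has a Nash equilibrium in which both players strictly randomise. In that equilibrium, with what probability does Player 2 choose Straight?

1/3

Let y be the probability that Player 2 plays Swerve. In a completely mixed equilibrium, Player 1 must be indifferent between Swerve and Straight.
Player 1's expected payoff from Swerve is 3y − 2(1−y); from Straight it is 4y − 4(1−y).
Setting these equal: 5y − 2 = 8y − 4, so y = 2/3.
Therefore Player 2 plays Straight with probability 1 − 2/3 = 1/3.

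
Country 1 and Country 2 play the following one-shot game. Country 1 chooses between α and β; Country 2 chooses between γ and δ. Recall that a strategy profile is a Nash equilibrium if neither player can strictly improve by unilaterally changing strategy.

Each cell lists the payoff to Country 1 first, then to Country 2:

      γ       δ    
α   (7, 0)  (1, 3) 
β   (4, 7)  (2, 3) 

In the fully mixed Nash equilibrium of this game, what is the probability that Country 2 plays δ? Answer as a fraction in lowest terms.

3/4

Let q be the probability that Country 2 plays γ. In a completely mixed equilibrium, Country 1 must be indifferent between α and β.
Country 1's expected payoff from α is 7q + (1−q); from β it is 4q + 2(1−q).
Setting these equal: 6q + 1 = 2q + 2, so q = 1/4.
Therefore Country 2 plays δ with probability 1 − 1/4 = 3/4.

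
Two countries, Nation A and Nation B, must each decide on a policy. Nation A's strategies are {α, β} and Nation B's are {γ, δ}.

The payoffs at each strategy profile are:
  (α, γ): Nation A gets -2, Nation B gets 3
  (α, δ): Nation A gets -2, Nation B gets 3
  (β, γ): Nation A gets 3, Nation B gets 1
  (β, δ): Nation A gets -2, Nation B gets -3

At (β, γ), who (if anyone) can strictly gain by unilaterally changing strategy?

Nation A at (β, γ) earns 3; deviating to α yields -2 — not better.
Nation B earns 1; deviating to δ yields -3 — not better.
Neither player can strictly improve; the profile is a Nash equilibrium.

Neither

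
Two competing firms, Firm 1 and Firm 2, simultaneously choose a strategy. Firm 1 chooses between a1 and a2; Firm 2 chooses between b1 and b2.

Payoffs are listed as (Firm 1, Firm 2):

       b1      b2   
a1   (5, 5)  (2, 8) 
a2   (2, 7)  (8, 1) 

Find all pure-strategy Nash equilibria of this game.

(a1, b1): Firm 2 prefers b2 (8 > 5) — not an equilibrium.
(a1, b2): Firm 1 prefers a2 (8 > 2) — not an equilibrium.
(a2, b1): Firm 1 prefers a1 (5 > 2) — not an equilibrium.
(a2, b2): Firm 2 prefers b1 (7 > 1) — not an equilibrium.

none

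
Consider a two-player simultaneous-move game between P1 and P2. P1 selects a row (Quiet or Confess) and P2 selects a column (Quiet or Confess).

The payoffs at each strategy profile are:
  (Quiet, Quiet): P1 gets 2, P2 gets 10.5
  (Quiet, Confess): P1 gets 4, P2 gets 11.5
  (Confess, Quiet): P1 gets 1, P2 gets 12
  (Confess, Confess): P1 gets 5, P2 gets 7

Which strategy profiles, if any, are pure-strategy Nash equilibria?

none

(Quiet, Quiet): P2 prefers Confess (11.5 > 10.5) — not an equilibrium.
(Quiet, Confess): P1 prefers Confess (5 > 4) — not an equilibrium.
(Confess, Quiet): P1 prefers Quiet (2 > 1) — not an equilibrium.
(Confess, Confess): P2 prefers Quiet (12 > 7) — not an equilibrium.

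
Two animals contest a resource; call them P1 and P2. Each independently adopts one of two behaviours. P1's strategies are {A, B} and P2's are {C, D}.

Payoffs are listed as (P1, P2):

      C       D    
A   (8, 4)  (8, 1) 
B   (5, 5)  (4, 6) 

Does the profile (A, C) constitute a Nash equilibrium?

Yes

At (A, C), P1 earns 8; switching to B would give 5, so P1 has no profitable deviation.
P2 earns 4; switching to D would give 1, so P2 has no profitable deviation.
Neither player can gain by a unilateral deviation, so this profile is a Nash equilibrium.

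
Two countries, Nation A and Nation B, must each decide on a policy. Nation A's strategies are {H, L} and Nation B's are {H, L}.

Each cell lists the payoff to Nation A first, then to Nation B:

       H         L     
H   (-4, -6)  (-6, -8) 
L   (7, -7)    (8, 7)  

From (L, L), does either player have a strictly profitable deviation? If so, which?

Neither

Nation A at (L, L) earns 8; deviating to H yields -6 — not better.
Nation B earns 7; deviating to H yields -7 — not better.
Neither player can strictly improve; the profile is a Nash equilibrium.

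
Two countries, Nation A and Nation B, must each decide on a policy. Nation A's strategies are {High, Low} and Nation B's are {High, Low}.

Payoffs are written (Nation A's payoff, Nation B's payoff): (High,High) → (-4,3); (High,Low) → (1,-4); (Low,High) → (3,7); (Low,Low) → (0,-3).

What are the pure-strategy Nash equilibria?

(Low, High)

(High, High): Nation A prefers Low (3 > -4) — not an equilibrium.
(High, Low): Nation B prefers High (3 > -4) — not an equilibrium.
(Low, High): Nation A gets 3 ≥ -4 from High, and Nation B gets 7 ≥ -3 from Low — Nash equilibrium.
(Low, Low): Nation A prefers High (1 > 0); Nation B prefers High (7 > -3) — not an equilibrium.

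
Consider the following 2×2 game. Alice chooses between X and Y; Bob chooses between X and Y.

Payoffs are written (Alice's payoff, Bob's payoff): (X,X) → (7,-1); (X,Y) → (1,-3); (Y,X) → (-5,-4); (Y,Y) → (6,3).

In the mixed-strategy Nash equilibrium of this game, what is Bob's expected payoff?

-5/3

First find p, the probability Alice plays X, from Bob's indifference between X and Y: −p − 4(1−p) = −3p + 3(1−p), giving p = 7/9.
Since Bob is indifferent in equilibrium, Bob's expected payoff equals the payoff from either column against (7/9, 2/9). Using X: −(7/9) − 4(2/9) = -5/3.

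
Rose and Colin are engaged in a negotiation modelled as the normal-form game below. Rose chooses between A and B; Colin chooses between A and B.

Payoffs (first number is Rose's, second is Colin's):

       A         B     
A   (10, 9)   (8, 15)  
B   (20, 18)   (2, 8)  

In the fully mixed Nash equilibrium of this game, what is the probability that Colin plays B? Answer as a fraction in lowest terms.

Let c be the probability that Colin plays A. In a completely mixed equilibrium, Rose must be indifferent between A and B.
Rose's expected payoff from A is 10c + 8(1−c); from B it is 20c + 2(1−c).
Setting these equal: 2c + 8 = 18c + 2, so c = 3/8.
Therefore Colin plays B with probability 1 − 3/8 = 5/8.

5/8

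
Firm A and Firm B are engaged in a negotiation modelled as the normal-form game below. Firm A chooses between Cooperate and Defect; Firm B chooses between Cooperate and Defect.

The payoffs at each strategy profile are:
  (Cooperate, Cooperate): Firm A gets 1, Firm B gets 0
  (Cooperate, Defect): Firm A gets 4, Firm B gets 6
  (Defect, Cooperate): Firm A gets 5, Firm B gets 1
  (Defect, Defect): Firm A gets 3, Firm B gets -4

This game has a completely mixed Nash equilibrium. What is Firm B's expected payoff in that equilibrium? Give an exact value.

First find x, the probability Firm A plays Cooperate, from Firm B's indifference between Cooperate and Defect: (1−x) = 6x − 4(1−x), giving x = 5/11.
Since Firm B is indifferent in equilibrium, Firm B's expected payoff equals the payoff from either column against (5/11, 6/11). Using Cooperate: (6/11) = 6/11.

6/11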